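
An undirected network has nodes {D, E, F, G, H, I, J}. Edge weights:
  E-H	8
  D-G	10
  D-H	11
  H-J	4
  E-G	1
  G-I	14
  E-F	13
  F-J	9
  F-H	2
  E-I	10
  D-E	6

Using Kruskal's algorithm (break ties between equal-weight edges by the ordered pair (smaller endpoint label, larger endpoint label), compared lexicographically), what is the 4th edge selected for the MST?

Sort edges by weight, then run Kruskal:
E-G (1): add. Components now {D} {E,G} {F} {H} {I} {J}
F-H (2): add. Components now {D} {E,G} {F,H} {I} {J}
H-J (4): add. Components now {D} {E,G} {F,H,J} {I}
D-E (6): add. Components now {D,E,G} {F,H,J} {I}
E-H (8): add. Components now {D,E,F,G,H,J} {I}
F-J (9): skip — F and J already connected.
D-G (10): skip — D and G already connected.
E-I (10): add. Components now {D,E,F,G,H,I,J}
The 4th edge added is D-E.

D-E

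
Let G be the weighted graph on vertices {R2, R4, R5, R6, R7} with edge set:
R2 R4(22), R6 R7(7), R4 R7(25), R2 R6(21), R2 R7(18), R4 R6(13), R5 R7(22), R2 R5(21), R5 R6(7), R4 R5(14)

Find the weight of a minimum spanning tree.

Grow the tree from R7 using Prim:
Step 1: cheapest edge leaving the tree is R6 R7 (7); add R6.
Step 2: cheapest edge leaving the tree is R5 R6 (7); add R5.
Step 3: cheapest edge leaving the tree is R4 R6 (13); add R4.
Step 4: cheapest edge leaving the tree is R2 R7 (18); add R2.
MST edges: R6 R7, R5 R6, R4 R6, R2 R7; total weight 7+7+13+18 = 45.

45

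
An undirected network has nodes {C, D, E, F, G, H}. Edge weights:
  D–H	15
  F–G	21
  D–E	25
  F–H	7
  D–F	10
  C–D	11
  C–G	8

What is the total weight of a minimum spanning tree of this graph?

Prim's algorithm from D:
Step 1: cheapest edge leaving the tree is D–F (10); add F.
Step 2: cheapest edge leaving the tree is F–H (7); add H.
Step 3: cheapest edge leaving the tree is C–D (11); add C.
Step 4: cheapest edge leaving the tree is C–G (8); add G.
Step 5: cheapest edge leaving the tree is D–E (25); add E.
MST edges: D–F, F–H, C–D, C–G, D–E; total weight 10+7+11+8+25 = 61.

61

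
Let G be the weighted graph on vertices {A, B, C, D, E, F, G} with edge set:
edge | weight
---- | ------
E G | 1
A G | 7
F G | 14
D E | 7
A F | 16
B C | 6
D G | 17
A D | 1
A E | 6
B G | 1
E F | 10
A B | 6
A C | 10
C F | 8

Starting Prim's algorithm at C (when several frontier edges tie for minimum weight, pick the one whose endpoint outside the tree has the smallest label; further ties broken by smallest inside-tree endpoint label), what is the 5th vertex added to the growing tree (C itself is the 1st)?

A

Prim's algorithm from C:
Step 1: frontier [B C 6, C F 8, A C 10] → take B C (6); add B.
Step 2: frontier [B G 1, A B 6, C F 8, A C 10] → take B G (1); add G.
Step 3: frontier [A B 6, C F 8, A C 10, E G 1, A G 7, F G 14, D G 17] → take E G (1); add E.
Step 4: frontier [A B 6, C F 8, A C 10, A E 6, D E 7, E F 10, A G 7, F G 14, D G 17] → take A B (6); add A.
Step 5: frontier [A D 1, A F 16, C F 8, D E 7, E F 10, F G 14, D G 17] → take A D (1); add D.
Step 6: frontier [A F 16, C F 8, E F 10, F G 14] → take C F (8); add F.
Vertex order: C, B, G, E, A, D, F. The 5th vertex is A.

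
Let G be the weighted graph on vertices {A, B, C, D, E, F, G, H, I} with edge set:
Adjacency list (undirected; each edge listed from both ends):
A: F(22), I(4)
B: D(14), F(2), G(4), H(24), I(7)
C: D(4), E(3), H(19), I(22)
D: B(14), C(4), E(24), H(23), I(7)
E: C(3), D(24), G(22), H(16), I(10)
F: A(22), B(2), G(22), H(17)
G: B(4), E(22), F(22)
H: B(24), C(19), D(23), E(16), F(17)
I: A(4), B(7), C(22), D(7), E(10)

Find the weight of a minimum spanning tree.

47

Grow the tree from F using Prim:
Step 1: cheapest edge leaving the tree is B F (2); add B.
Step 2: cheapest edge leaving the tree is B G (4); add G.
Step 3: cheapest edge leaving the tree is B I (7); add I.
Step 4: cheapest edge leaving the tree is A I (4); add A.
Step 5: cheapest edge leaving the tree is D I (7); add D.
Step 6: cheapest edge leaving the tree is C D (4); add C.
Step 7: cheapest edge leaving the tree is C E (3); add E.
Step 8: cheapest edge leaving the tree is E H (16); add H.
MST edges: B F, B G, B I, A I, D I, C D, C E, E H; total weight 2+4+7+4+7+4+3+16 = 47.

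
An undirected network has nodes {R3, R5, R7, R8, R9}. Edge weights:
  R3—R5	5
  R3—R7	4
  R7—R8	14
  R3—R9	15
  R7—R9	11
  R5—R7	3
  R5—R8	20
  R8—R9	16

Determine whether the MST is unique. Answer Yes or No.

Yes

Kruskal: consider edges lightest-first.
R5—R7 (3): add — endpoints in different components.
R3—R7 (4): add — endpoints in different components.
R3—R5 (5): skip — R3 and R5 already connected.
R7—R9 (11): add — endpoints in different components.
R7—R8 (14): add — endpoints in different components.
Every non-tree edge has weight strictly greater than the heaviest edge on the tree path between its endpoints, so the MST is unique.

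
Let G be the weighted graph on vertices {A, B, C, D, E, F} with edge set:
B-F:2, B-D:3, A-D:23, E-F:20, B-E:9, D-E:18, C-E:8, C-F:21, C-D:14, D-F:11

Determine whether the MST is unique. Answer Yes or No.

Yes

Sort edges by weight, then run Kruskal:
B-F (2): add. Components now {A} {B,F} {C} {D} {E}
B-D (3): add. Components now {A} {B,D,F} {C} {E}
C-E (8): add. Components now {A} {B,D,F} {C,E}
B-E (9): add. Components now {A} {B,C,D,E,F}
D-F (11): skip — D and F already connected.
C-D (14): skip — C and D already connected.
D-E (18): skip — D and E already connected.
E-F (20): skip — E and F already connected.
C-F (21): skip — C and F already connected.
A-D (23): add. Components now {A,B,C,D,E,F}
Every non-tree edge has weight strictly greater than the heaviest edge on the tree path between its endpoints, so the MST is unique.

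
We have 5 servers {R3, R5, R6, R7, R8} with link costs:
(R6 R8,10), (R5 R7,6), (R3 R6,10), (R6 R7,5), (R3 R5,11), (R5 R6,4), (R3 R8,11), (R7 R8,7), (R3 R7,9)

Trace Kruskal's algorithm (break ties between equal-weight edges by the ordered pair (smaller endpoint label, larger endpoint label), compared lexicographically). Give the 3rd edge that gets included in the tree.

R7-R8

Kruskal's algorithm — process edges by increasing weight (ties by edge label):
R5 R6 (4): add — endpoints in different components.
R6 R7 (5): add — endpoints in different components.
R5 R7 (6): skip — R5 and R7 already connected.
R7 R8 (7): add — endpoints in different components.
R3 R7 (9): add — endpoints in different components.
The 3rd edge added is R7 R8.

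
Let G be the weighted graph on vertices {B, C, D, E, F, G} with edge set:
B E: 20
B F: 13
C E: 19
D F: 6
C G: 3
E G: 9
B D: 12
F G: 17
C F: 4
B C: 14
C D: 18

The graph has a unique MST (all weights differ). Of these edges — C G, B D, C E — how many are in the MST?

2

Kruskal: consider edges lightest-first.
C G (3): add. Components now {B} {C,G} {D} {E} {F}
C F (4): add. Components now {B} {C,F,G} {D} {E}
D F (6): add. Components now {B} {C,D,F,G} {E}
E G (9): add. Components now {B} {C,D,E,F,G}
B D (12): add. Components now {B,C,D,E,F,G}
MST edge set: {C G, C F, D F, E G, B D}.
Of the listed edges, {C G, B D} are in the MST → 2.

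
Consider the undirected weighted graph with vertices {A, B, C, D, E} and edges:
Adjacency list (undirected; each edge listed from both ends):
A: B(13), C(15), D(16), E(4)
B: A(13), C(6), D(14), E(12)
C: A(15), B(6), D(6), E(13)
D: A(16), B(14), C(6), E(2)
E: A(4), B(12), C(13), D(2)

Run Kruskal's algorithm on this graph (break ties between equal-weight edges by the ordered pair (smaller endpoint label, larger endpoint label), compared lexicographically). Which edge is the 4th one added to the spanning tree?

C-D

Kruskal: consider edges lightest-first.
D E (2): add. Components now {A} {B} {C} {D,E}
A E (4): add. Components now {A,D,E} {B} {C}
B C (6): add. Components now {A,D,E} {B,C}
C D (6): add. Components now {A,B,C,D,E}
The 4th edge added is C D.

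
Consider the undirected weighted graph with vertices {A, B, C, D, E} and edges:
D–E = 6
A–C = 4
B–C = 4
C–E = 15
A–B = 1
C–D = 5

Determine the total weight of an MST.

Prim's algorithm from C:
Step 1: frontier [A–C 4, B–C 4, C–D 5, C–E 15] → take A–C (4); add A.
Step 2: frontier [A–B 1, B–C 4, C–D 5, C–E 15] → take A–B (1); add B.
Step 3: frontier [C–D 5, C–E 15] → take C–D (5); add D.
Step 4: frontier [C–E 15, D–E 6] → take D–E (6); add E.
MST edges: A–C, A–B, C–D, D–E; total weight 4+1+5+6 = 16.

16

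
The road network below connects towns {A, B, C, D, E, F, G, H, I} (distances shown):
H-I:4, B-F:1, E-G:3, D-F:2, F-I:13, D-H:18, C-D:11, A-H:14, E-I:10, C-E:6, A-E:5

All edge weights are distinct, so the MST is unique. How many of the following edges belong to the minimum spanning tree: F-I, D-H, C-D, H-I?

Sort edges by weight, then run Kruskal:
B-F (1): add — endpoints in different components.
D-F (2): add — endpoints in different components.
E-G (3): add — endpoints in different components.
H-I (4): add — endpoints in different components.
A-E (5): add — endpoints in different components.
C-E (6): add — endpoints in different components.
E-I (10): add — endpoints in different components.
C-D (11): add — endpoints in different components.
MST edge set: {B-F, D-F, E-G, H-I, A-E, C-E, E-I, C-D}.
Of the listed edges, {C-D, H-I} are in the MST → 2.

2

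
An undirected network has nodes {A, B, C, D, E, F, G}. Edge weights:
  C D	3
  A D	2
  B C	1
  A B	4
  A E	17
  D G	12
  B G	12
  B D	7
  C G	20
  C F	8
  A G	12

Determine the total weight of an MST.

43

Kruskal's algorithm — process edges by increasing weight (ties by edge label):
B C (1): add — endpoints in different components.
A D (2): add — endpoints in different components.
C D (3): add — endpoints in different components.
A B (4): skip — A and B already connected.
B D (7): skip — B and D already connected.
C F (8): add — endpoints in different components.
A G (12): add — endpoints in different components.
B G (12): skip — B and G already connected.
D G (12): skip — D and G already connected.
A E (17): add — endpoints in different components.
MST edges: B C, A D, C D, C F, A G, A E; total weight 1+2+3+8+12+17 = 43.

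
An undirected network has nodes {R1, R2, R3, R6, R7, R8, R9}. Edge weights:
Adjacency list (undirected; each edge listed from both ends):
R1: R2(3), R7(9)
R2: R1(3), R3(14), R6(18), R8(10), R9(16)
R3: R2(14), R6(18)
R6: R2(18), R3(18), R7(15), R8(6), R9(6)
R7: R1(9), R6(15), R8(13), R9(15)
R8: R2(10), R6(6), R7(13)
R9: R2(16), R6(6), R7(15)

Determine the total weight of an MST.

48

Sort edges by weight, then run Kruskal:
R1-R2 (3): add — endpoints in different components.
R6-R8 (6): add — endpoints in different components.
R6-R9 (6): add — endpoints in different components.
R1-R7 (9): add — endpoints in different components.
R2-R8 (10): add — endpoints in different components.
R7-R8 (13): skip — R7 and R8 already connected.
R2-R3 (14): add — endpoints in different components.
MST edges: R1-R2, R6-R8, R6-R9, R1-R7, R2-R8, R2-R3; total weight 3+6+6+9+10+14 = 48.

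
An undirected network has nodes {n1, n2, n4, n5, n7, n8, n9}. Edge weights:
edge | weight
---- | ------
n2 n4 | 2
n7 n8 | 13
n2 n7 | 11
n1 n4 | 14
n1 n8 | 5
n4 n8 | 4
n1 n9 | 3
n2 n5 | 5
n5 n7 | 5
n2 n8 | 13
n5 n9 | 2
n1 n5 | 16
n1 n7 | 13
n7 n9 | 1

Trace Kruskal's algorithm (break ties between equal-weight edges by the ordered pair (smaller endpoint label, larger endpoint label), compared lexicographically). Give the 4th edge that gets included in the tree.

Kruskal: consider edges lightest-first.
n7 n9 (1): add — endpoints in different components.
n2 n4 (2): add — endpoints in different components.
n5 n9 (2): add — endpoints in different components.
n1 n9 (3): add — endpoints in different components.
n4 n8 (4): add — endpoints in different components.
n1 n8 (5): add — endpoints in different components.
The 4th edge added is n1 n9.

n1-n9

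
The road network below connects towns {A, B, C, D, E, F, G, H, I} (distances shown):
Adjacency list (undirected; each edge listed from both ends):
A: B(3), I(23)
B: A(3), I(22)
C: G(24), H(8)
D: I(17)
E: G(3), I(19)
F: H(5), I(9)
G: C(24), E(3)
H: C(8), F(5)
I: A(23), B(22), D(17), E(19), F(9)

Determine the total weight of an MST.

86

Sort edges by weight, then run Kruskal:
A–B (3): add — endpoints in different components.
E–G (3): add — endpoints in different components.
F–H (5): add — endpoints in different components.
C–H (8): add — endpoints in different components.
F–I (9): add — endpoints in different components.
D–I (17): add — endpoints in different components.
E–I (19): add — endpoints in different components.
B–I (22): add — endpoints in different components.
MST edges: A–B, E–G, F–H, C–H, F–I, D–I, E–I, B–I; total weight 3+3+5+8+9+17+19+22 = 86.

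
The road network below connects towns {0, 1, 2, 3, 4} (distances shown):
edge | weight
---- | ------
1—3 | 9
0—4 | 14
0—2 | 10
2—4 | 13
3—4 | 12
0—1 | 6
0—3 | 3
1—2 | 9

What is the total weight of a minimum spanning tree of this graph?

Sort edges by weight, then run Kruskal:
0—3 (3): add. Components now {0,3} {1} {2} {4}
0—1 (6): add. Components now {0,1,3} {2} {4}
1—2 (9): add. Components now {0,1,2,3} {4}
1—3 (9): skip — 1 and 3 already connected.
0—2 (10): skip — 0 and 2 already connected.
3—4 (12): add. Components now {0,1,2,3,4}
MST edges: 0—3, 0—1, 1—2, 3—4; total weight 3+6+9+12 = 30.

30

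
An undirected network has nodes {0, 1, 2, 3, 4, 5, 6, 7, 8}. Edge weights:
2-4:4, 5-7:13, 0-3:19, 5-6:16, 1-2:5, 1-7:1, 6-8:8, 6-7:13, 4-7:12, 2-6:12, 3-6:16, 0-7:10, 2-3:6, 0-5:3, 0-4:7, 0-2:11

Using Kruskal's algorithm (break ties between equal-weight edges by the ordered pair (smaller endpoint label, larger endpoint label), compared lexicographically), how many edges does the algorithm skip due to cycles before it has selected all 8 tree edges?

Kruskal: consider edges lightest-first.
1-7 (1): add — endpoints in different components.
0-5 (3): add — endpoints in different components.
2-4 (4): add — endpoints in different components.
1-2 (5): add — endpoints in different components.
2-3 (6): add — endpoints in different components.
0-4 (7): add — endpoints in different components.
6-8 (8): add — endpoints in different components.
0-7 (10): skip — 0 and 7 already connected.
0-2 (11): skip — 0 and 2 already connected.
2-6 (12): add — endpoints in different components.
Edges rejected before the tree was complete: 2.

2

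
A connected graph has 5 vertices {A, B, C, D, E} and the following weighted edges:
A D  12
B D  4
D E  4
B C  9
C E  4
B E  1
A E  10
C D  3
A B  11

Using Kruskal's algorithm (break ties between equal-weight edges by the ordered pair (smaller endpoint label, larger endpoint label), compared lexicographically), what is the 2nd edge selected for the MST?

Kruskal: consider edges lightest-first.
B E (1): add. Components now {A} {B,E} {C} {D}
C D (3): add. Components now {A} {B,E} {C,D}
B D (4): add. Components now {A} {B,C,D,E}
C E (4): skip — C and E already connected.
D E (4): skip — D and E already connected.
B C (9): skip — B and C already connected.
A E (10): add. Components now {A,B,C,D,E}
The 2nd edge added is C D.

C-D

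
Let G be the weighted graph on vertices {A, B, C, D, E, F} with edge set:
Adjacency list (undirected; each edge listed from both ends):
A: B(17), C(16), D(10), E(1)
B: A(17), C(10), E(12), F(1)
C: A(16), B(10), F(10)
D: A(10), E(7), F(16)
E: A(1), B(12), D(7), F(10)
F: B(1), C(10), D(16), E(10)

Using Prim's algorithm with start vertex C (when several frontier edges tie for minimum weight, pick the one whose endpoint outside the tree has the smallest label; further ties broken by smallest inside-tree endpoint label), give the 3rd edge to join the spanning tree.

E-F

Grow the tree from C using Prim:
Step 1: cheapest edge leaving the tree is B–C (10); add B.
Step 2: cheapest edge leaving the tree is B–F (1); add F.
Step 3: cheapest edge leaving the tree is E–F (10); add E.
Step 4: cheapest edge leaving the tree is A–E (1); add A.
Step 5: cheapest edge leaving the tree is D–E (7); add D.
The 3rd edge added is E–F.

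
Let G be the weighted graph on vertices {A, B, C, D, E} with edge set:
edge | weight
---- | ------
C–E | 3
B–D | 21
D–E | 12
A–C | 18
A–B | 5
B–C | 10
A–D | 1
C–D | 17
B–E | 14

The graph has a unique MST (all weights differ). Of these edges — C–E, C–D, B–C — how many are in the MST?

2

Sort edges by weight, then run Kruskal:
A–D (1): add — endpoints in different components.
C–E (3): add — endpoints in different components.
A–B (5): add — endpoints in different components.
B–C (10): add — endpoints in different components.
MST edge set: {A–D, C–E, A–B, B–C}.
Of the listed edges, {C–E, B–C} are in the MST → 2.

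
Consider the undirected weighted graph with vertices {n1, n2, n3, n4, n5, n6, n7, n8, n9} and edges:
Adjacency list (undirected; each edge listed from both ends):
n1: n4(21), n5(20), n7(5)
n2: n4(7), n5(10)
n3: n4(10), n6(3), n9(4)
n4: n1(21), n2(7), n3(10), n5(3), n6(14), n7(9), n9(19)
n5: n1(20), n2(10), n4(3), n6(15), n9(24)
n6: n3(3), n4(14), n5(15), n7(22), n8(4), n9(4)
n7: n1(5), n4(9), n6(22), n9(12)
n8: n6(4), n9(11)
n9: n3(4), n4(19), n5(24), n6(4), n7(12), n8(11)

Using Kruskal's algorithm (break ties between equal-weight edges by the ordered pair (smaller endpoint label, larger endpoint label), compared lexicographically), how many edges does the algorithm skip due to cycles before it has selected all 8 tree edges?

Sort edges by weight, then run Kruskal:
n3—n6 (3): add — endpoints in different components.
n4—n5 (3): add — endpoints in different components.
n3—n9 (4): add — endpoints in different components.
n6—n8 (4): add — endpoints in different components.
n6—n9 (4): skip — n6 and n9 already connected.
n1—n7 (5): add — endpoints in different components.
n2—n4 (7): add — endpoints in different components.
n4—n7 (9): add — endpoints in different components.
n2—n5 (10): skip — n2 and n5 already connected.
n3—n4 (10): add — endpoints in different components.
Edges rejected before the tree was complete: 2.

2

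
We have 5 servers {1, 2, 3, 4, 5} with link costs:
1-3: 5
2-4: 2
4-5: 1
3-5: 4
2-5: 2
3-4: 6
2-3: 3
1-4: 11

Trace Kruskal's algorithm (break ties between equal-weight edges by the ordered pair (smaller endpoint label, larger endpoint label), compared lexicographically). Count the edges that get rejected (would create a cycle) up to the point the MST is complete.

2

Sort edges by weight, then run Kruskal:
4-5 (1): add. Components now {1} {2} {3} {4,5}
2-4 (2): add. Components now {1} {2,4,5} {3}
2-5 (2): skip — 2 and 5 already connected.
2-3 (3): add. Components now {1} {2,3,4,5}
3-5 (4): skip — 3 and 5 already connected.
1-3 (5): add. Components now {1,2,3,4,5}
Edges rejected before the tree was complete: 2.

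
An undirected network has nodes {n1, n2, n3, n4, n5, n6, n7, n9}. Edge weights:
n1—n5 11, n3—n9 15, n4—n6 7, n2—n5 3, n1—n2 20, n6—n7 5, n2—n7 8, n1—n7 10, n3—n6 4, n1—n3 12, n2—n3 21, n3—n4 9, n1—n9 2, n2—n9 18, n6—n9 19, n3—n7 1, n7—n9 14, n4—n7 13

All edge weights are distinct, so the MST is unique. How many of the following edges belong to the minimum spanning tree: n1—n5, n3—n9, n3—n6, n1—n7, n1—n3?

2

Kruskal's algorithm — process edges by increasing weight (ties by edge label):
n3—n7 (1): add — endpoints in different components.
n1—n9 (2): add — endpoints in different components.
n2—n5 (3): add — endpoints in different components.
n3—n6 (4): add — endpoints in different components.
n6—n7 (5): skip — n7 and n6 already connected.
n4—n6 (7): add — endpoints in different components.
n2—n7 (8): add — endpoints in different components.
n3—n4 (9): skip — n4 and n3 already connected.
n1—n7 (10): add — endpoints in different components.
MST edge set: {n3—n7, n1—n9, n2—n5, n3—n6, n4—n6, n2—n7, n1—n7}.
Of the listed edges, {n3—n6, n1—n7} are in the MST → 2.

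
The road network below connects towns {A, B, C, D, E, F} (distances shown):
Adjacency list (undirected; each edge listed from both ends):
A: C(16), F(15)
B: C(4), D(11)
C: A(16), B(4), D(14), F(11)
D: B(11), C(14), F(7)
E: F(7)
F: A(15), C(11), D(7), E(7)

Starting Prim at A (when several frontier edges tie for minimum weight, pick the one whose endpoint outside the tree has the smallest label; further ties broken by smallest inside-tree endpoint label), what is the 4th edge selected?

Grow the tree from A using Prim:
Step 1: cheapest edge leaving the tree is A-F (15); add F.
Step 2: cheapest edge leaving the tree is D-F (7); add D.
Step 3: cheapest edge leaving the tree is E-F (7); add E.
Step 4: cheapest edge leaving the tree is B-D (11); add B.
Step 5: cheapest edge leaving the tree is B-C (4); add C.
The 4th edge added is B-D.

B-D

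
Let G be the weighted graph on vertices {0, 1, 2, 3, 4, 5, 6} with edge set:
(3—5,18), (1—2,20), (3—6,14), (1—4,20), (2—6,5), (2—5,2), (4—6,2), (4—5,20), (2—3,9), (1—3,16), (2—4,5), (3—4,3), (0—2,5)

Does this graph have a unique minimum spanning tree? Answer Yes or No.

No

Sort edges by weight, then run Kruskal:
2—5 (2): add. Components now {0} {1} {2,5} {3} {4} {6}
4—6 (2): add. Components now {0} {1} {2,5} {3} {4,6}
3—4 (3): add. Components now {0} {1} {2,5} {3,4,6}
0—2 (5): add. Components now {0,2,5} {1} {3,4,6}
2—4 (5): add. Components now {0,2,3,4,5,6} {1}
2—6 (5): skip — 2 and 6 already connected.
2—3 (9): skip — 2 and 3 already connected.
3—6 (14): skip — 3 and 6 already connected.
1—3 (16): add. Components now {0,1,2,3,4,5,6}
Non-tree edge 2—6 has weight 5, equal to the heaviest edge on its tree cycle — swapping gives another MST of the same weight. Not unique.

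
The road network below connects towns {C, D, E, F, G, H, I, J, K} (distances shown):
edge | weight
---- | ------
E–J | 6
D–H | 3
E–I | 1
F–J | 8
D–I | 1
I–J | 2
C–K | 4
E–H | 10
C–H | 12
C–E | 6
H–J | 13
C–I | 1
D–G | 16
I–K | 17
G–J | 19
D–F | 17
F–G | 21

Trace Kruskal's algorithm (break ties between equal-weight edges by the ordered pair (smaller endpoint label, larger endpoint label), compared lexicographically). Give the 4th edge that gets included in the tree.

Kruskal: consider edges lightest-first.
C–I (1): add — endpoints in different components.
D–I (1): add — endpoints in different components.
E–I (1): add — endpoints in different components.
I–J (2): add — endpoints in different components.
D–H (3): add — endpoints in different components.
C–K (4): add — endpoints in different components.
C–E (6): skip — C and E already connected.
E–J (6): skip — E and J already connected.
F–J (8): add — endpoints in different components.
E–H (10): skip — E and H already connected.
C–H (12): skip — C and H already connected.
H–J (13): skip — H and J already connected.
D–G (16): add — endpoints in different components.
The 4th edge added is I–J.

I-J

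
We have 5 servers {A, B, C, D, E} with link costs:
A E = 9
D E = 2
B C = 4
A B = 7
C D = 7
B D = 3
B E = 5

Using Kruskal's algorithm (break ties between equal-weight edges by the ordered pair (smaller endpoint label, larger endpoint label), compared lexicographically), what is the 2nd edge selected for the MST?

Sort edges by weight, then run Kruskal:
D E (2): add — endpoints in different components.
B D (3): add — endpoints in different components.
B C (4): add — endpoints in different components.
B E (5): skip — B and E already connected.
A B (7): add — endpoints in different components.
The 2nd edge added is B D.

B-D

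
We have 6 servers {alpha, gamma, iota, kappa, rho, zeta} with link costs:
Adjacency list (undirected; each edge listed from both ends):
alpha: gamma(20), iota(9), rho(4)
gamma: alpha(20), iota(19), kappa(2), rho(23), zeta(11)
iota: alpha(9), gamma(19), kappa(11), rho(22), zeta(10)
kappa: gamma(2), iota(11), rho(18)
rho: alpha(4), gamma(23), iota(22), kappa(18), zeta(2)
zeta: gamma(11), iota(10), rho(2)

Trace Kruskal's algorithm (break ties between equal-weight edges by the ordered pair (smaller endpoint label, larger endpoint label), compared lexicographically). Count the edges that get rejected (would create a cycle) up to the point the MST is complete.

1

Sort edges by weight, then run Kruskal:
gamma—kappa (2): add. Components now {rho} {alpha} {gamma,kappa} {zeta} {iota}
rho—zeta (2): add. Components now {rho,zeta} {alpha} {gamma,kappa} {iota}
alpha—rho (4): add. Components now {alpha,rho,zeta} {gamma,kappa} {iota}
alpha—iota (9): add. Components now {alpha,iota,rho,zeta} {gamma,kappa}
iota—zeta (10): skip — zeta and iota already connected.
gamma—zeta (11): add. Components now {alpha,gamma,iota,kappa,rho,zeta}
Edges rejected before the tree was complete: 1.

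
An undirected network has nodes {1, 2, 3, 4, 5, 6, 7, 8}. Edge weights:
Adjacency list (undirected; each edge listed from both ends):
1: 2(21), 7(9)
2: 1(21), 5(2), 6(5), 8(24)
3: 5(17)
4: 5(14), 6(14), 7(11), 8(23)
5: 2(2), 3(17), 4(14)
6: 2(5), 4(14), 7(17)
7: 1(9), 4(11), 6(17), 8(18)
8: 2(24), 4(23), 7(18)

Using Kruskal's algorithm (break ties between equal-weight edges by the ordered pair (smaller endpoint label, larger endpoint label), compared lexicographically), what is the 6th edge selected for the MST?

3-5

Kruskal: consider edges lightest-first.
2-5 (2): add — endpoints in different components.
2-6 (5): add — endpoints in different components.
1-7 (9): add — endpoints in different components.
4-7 (11): add — endpoints in different components.
4-5 (14): add — endpoints in different components.
4-6 (14): skip — 4 and 6 already connected.
3-5 (17): add — endpoints in different components.
6-7 (17): skip — 6 and 7 already connected.
7-8 (18): add — endpoints in different components.
The 6th edge added is 3-5.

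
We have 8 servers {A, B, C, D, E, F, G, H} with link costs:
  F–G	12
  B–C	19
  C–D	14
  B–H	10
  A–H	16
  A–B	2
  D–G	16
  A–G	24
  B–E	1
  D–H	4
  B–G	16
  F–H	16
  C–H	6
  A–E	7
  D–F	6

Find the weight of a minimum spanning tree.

41

Grow the tree from E using Prim:
Step 1: cheapest edge leaving the tree is B–E (1); add B.
Step 2: cheapest edge leaving the tree is A–B (2); add A.
Step 3: cheapest edge leaving the tree is B–H (10); add H.
Step 4: cheapest edge leaving the tree is D–H (4); add D.
Step 5: cheapest edge leaving the tree is C–H (6); add C.
Step 6: cheapest edge leaving the tree is D–F (6); add F.
Step 7: cheapest edge leaving the tree is F–G (12); add G.
MST edges: B–E, A–B, B–H, D–H, C–H, D–F, F–G; total weight 1+2+10+4+6+6+12 = 41.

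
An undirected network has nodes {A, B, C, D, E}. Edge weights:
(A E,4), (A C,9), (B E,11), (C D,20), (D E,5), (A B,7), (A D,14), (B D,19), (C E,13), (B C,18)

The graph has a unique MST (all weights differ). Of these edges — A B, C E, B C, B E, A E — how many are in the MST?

Sort edges by weight, then run Kruskal:
A E (4): add. Components now {A,E} {B} {C} {D}
D E (5): add. Components now {A,D,E} {B} {C}
A B (7): add. Components now {A,B,D,E} {C}
A C (9): add. Components now {A,B,C,D,E}
MST edge set: {A E, D E, A B, A C}.
Of the listed edges, {A B, A E} are in the MST → 2.

2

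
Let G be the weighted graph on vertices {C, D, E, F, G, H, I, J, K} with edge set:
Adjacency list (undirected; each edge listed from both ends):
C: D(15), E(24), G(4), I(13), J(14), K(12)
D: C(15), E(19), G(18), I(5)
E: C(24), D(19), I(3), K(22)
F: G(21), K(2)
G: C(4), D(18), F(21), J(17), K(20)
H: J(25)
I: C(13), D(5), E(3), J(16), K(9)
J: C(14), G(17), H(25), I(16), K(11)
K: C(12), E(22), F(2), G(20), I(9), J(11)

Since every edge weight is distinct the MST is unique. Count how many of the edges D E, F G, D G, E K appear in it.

0

Sort edges by weight, then run Kruskal:
F K (2): add — endpoints in different components.
E I (3): add — endpoints in different components.
C G (4): add — endpoints in different components.
D I (5): add — endpoints in different components.
I K (9): add — endpoints in different components.
J K (11): add — endpoints in different components.
C K (12): add — endpoints in different components.
C I (13): skip — C and I already connected.
C J (14): skip — C and J already connected.
C D (15): skip — C and D already connected.
I J (16): skip — I and J already connected.
G J (17): skip — G and J already connected.
D G (18): skip — D and G already connected.
D E (19): skip — D and E already connected.
G K (20): skip — G and K already connected.
F G (21): skip — F and G already connected.
E K (22): skip — E and K already connected.
C E (24): skip — C and E already connected.
H J (25): add — endpoints in different components.
MST edge set: {F K, E I, C G, D I, I K, J K, C K, H J}.
Of the listed edges, {} are in the MST → 0.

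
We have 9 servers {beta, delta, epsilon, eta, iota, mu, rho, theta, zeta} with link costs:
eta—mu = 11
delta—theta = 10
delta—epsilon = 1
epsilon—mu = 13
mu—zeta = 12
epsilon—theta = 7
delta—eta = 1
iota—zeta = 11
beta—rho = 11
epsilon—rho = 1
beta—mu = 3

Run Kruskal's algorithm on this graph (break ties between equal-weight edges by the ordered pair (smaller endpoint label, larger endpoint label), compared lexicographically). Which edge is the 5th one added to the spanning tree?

epsilon-theta

Sort edges by weight, then run Kruskal:
delta—epsilon (1): add — endpoints in different components.
delta—eta (1): add — endpoints in different components.
epsilon—rho (1): add — endpoints in different components.
beta—mu (3): add — endpoints in different components.
epsilon—theta (7): add — endpoints in different components.
delta—theta (10): skip — theta and delta already connected.
beta—rho (11): add — endpoints in different components.
eta—mu (11): skip — eta and mu already connected.
iota—zeta (11): add — endpoints in different components.
mu—zeta (12): add — endpoints in different components.
The 5th edge added is epsilon—theta.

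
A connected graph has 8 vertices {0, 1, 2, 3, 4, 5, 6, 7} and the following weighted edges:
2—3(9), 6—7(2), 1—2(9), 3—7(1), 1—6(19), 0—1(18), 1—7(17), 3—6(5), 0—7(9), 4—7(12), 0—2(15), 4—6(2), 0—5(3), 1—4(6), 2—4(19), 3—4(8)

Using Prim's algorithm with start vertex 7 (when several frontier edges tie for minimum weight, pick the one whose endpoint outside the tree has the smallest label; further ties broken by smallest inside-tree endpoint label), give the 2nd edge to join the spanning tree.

6-7

Grow the tree from 7 using Prim:
Step 1: cheapest edge leaving the tree is 3—7 (1); add 3.
Step 2: cheapest edge leaving the tree is 6—7 (2); add 6.
Step 3: cheapest edge leaving the tree is 4—6 (2); add 4.
Step 4: cheapest edge leaving the tree is 1—4 (6); add 1.
Step 5: cheapest edge leaving the tree is 0—7 (9); add 0.
Step 6: cheapest edge leaving the tree is 0—5 (3); add 5.
Step 7: cheapest edge leaving the tree is 1—2 (9); add 2.
The 2nd edge added is 6—7.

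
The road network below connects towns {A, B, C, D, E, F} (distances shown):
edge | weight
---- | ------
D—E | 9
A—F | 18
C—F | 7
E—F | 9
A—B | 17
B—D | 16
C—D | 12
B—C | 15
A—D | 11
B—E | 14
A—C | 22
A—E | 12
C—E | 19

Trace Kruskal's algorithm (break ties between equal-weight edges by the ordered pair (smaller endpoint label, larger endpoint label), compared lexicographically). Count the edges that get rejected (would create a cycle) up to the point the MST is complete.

Kruskal: consider edges lightest-first.
C—F (7): add. Components now {A} {B} {C,F} {D} {E}
D—E (9): add. Components now {A} {B} {C,F} {D,E}
E—F (9): add. Components now {A} {B} {C,D,E,F}
A—D (11): add. Components now {A,C,D,E,F} {B}
A—E (12): skip — A and E already connected.
C—D (12): skip — C and D already connected.
B—E (14): add. Components now {A,B,C,D,E,F}
Edges rejected before the tree was complete: 2.

2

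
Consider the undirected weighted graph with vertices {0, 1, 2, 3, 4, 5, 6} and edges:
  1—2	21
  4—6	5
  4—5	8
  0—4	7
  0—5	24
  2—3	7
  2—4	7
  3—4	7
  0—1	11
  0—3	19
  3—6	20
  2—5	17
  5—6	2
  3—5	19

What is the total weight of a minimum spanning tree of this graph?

Kruskal's algorithm — process edges by increasing weight (ties by edge label):
5—6 (2): add — endpoints in different components.
4—6 (5): add — endpoints in different components.
0—4 (7): add — endpoints in different components.
2—3 (7): add — endpoints in different components.
2—4 (7): add — endpoints in different components.
3—4 (7): skip — 3 and 4 already connected.
4—5 (8): skip — 4 and 5 already connected.
0—1 (11): add — endpoints in different components.
MST edges: 5—6, 4—6, 0—4, 2—3, 2—4, 0—1; total weight 2+5+7+7+7+11 = 39.

39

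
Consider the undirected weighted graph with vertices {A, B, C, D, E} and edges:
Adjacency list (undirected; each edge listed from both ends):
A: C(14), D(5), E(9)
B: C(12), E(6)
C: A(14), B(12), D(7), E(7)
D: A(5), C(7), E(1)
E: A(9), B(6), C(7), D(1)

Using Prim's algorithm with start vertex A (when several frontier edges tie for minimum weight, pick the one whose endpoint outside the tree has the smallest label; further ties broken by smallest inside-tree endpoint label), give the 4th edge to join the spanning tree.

Prim's algorithm from A:
Step 1: frontier [A—D 5, A—E 9, A—C 14] → take A—D (5); add D.
Step 2: frontier [A—E 9, A—C 14, D—E 1, C—D 7] → take D—E (1); add E.
Step 3: frontier [A—C 14, C—D 7, B—E 6, C—E 7] → take B—E (6); add B.
Step 4: frontier [A—C 14, B—C 12, C—D 7, C—E 7] → take C—D (7); add C.
The 4th edge added is C—D.

C-D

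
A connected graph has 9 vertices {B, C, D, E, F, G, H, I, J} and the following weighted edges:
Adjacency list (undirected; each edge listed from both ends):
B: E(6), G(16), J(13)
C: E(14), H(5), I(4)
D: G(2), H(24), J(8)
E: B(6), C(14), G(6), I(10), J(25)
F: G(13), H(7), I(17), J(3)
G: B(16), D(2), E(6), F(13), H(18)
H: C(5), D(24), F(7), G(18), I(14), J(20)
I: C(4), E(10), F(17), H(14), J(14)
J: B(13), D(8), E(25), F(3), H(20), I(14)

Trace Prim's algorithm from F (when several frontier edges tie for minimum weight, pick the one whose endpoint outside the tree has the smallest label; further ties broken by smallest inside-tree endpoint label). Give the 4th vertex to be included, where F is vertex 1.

C

Grow the tree from F using Prim:
Step 1: cheapest edge leaving the tree is F—J (3); add J.
Step 2: cheapest edge leaving the tree is F—H (7); add H.
Step 3: cheapest edge leaving the tree is C—H (5); add C.
Step 4: cheapest edge leaving the tree is C—I (4); add I.
Step 5: cheapest edge leaving the tree is D—J (8); add D.
Step 6: cheapest edge leaving the tree is D—G (2); add G.
Step 7: cheapest edge leaving the tree is E—G (6); add E.
Step 8: cheapest edge leaving the tree is B—E (6); add B.
Vertex order: F, J, H, C, I, D, G, E, B. The 4th vertex is C.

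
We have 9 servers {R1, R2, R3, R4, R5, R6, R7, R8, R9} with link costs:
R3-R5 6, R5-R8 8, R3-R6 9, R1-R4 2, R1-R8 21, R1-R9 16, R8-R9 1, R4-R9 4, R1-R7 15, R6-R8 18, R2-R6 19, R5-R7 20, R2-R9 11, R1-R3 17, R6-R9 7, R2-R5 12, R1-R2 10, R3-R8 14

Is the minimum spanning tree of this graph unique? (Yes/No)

Kruskal's algorithm — process edges by increasing weight (ties by edge label):
R8-R9 (1): add — endpoints in different components.
R1-R4 (2): add — endpoints in different components.
R4-R9 (4): add — endpoints in different components.
R3-R5 (6): add — endpoints in different components.
R6-R9 (7): add — endpoints in different components.
R5-R8 (8): add — endpoints in different components.
R3-R6 (9): skip — R3 and R6 already connected.
R1-R2 (10): add — endpoints in different components.
R2-R9 (11): skip — R9 and R2 already connected.
R2-R5 (12): skip — R5 and R2 already connected.
R3-R8 (14): skip — R8 and R3 already connected.
R1-R7 (15): add — endpoints in different components.
Every non-tree edge has weight strictly greater than the heaviest edge on the tree path between its endpoints, so the MST is unique.

Yes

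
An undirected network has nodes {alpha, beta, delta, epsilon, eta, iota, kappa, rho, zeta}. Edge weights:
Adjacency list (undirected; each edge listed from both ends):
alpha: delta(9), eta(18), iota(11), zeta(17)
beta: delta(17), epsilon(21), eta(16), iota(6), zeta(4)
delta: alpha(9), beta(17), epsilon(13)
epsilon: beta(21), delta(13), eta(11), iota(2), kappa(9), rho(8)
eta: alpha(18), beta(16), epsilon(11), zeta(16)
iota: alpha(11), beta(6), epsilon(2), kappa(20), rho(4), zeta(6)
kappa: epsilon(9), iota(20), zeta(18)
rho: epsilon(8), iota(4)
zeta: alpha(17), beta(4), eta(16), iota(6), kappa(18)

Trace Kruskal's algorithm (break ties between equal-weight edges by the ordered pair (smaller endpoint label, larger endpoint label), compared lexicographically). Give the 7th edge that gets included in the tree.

Kruskal: consider edges lightest-first.
epsilon iota (2): add — endpoints in different components.
beta zeta (4): add — endpoints in different components.
iota rho (4): add — endpoints in different components.
beta iota (6): add — endpoints in different components.
iota zeta (6): skip — iota and zeta already connected.
epsilon rho (8): skip — epsilon and rho already connected.
alpha delta (9): add — endpoints in different components.
epsilon kappa (9): add — endpoints in different components.
alpha iota (11): add — endpoints in different components.
epsilon eta (11): add — endpoints in different components.
The 7th edge added is alpha iota.

alpha-iota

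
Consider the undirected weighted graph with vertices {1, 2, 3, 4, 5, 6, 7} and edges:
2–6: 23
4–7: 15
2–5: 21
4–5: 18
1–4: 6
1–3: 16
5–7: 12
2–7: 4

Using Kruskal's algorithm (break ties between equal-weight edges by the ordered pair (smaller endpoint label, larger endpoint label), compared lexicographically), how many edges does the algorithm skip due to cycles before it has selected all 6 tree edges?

Sort edges by weight, then run Kruskal:
2–7 (4): add. Components now {1} {2,7} {3} {4} {5} {6}
1–4 (6): add. Components now {1,4} {2,7} {3} {5} {6}
5–7 (12): add. Components now {1,4} {2,5,7} {3} {6}
4–7 (15): add. Components now {1,2,4,5,7} {3} {6}
1–3 (16): add. Components now {1,2,3,4,5,7} {6}
4–5 (18): skip — 4 and 5 already connected.
2–5 (21): skip — 2 and 5 already connected.
2–6 (23): add. Components now {1,2,3,4,5,6,7}
Edges rejected before the tree was complete: 2.

2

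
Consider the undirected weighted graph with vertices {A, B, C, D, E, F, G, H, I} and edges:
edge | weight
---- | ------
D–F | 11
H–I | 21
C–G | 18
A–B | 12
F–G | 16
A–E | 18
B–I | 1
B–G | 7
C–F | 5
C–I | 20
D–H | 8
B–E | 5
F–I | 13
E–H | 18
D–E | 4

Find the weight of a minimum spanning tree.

53

Kruskal: consider edges lightest-first.
B–I (1): add — endpoints in different components.
D–E (4): add — endpoints in different components.
B–E (5): add — endpoints in different components.
C–F (5): add — endpoints in different components.
B–G (7): add — endpoints in different components.
D–H (8): add — endpoints in different components.
D–F (11): add — endpoints in different components.
A–B (12): add — endpoints in different components.
MST edges: B–I, D–E, B–E, C–F, B–G, D–H, D–F, A–B; total weight 1+4+5+5+7+8+11+12 = 53.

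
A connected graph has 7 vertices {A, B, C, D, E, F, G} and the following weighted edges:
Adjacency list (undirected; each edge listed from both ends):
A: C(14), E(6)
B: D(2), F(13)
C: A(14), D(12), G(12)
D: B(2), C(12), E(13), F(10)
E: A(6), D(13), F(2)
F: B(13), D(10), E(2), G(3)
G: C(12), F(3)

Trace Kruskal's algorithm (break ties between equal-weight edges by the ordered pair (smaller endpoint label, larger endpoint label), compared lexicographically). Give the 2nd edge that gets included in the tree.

E-F

Kruskal: consider edges lightest-first.
B—D (2): add — endpoints in different components.
E—F (2): add — endpoints in different components.
F—G (3): add — endpoints in different components.
A—E (6): add — endpoints in different components.
D—F (10): add — endpoints in different components.
C—D (12): add — endpoints in different components.
The 2nd edge added is E—F.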